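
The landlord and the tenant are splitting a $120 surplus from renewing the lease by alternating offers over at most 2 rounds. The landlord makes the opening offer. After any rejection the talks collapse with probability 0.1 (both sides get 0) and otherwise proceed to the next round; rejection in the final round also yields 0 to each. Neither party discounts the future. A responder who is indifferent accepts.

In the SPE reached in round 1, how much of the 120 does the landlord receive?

Round 2 (the tenant proposes): the landlord will accept anything ≥ 0, so the tenant offers 0 and keeps 120.
Round 1 (the landlord proposes): rejecting gives the tenant an expected 0.9 × 120 = 108, so the landlord offers 108, keeping 12.

12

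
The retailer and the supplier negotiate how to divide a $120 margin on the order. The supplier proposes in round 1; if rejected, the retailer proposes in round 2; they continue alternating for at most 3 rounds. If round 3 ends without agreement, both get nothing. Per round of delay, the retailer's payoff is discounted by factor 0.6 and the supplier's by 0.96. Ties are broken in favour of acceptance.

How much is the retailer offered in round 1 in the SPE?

Work backward from the last round.
Round 3 (the supplier proposes): rejection yields 0 for the retailer; the supplier offers 0 and keeps 120.
Round 2 (the retailer proposes): the supplier can get 120 next round, worth 0.96 × 120 = 115.2 now; the retailer offers that and keeps 4.8.
Round 1 (the supplier proposes): the retailer can get 4.8 next round, worth 0.6 × 4.8 = 2.88 now. The supplier offers 2.88 and keeps 120 − 2.88 = 117.12.

2.88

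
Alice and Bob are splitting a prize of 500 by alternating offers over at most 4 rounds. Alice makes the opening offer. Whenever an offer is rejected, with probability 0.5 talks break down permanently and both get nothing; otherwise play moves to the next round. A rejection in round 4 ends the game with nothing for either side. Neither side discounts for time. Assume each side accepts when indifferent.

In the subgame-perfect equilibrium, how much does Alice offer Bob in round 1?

By backward induction:
Round 4 (Bob proposes): rejection yields 0 for Alice; Bob offers 0 and keeps 500.
Round 3 (Alice proposes): rejecting gives Bob an expected 0.5 × 500 = 250. Alice offers 250 and keeps 500 − 250 = 250.
Round 2 (Bob proposes): rejecting gives Alice an expected 0.5 × 250 = 125; Bob offers that and keeps 375.
Round 1 (Alice proposes): rejecting gives Bob an expected 0.5 × 375 = 187.5; Alice offers that and keeps 312.5.

187.5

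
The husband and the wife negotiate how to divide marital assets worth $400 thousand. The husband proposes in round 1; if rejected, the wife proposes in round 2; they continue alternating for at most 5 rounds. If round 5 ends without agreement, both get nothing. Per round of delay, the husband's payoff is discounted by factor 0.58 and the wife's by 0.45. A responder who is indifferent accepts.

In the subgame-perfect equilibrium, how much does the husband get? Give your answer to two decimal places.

304.67

Round 5 (the husband proposes): rejection yields 0 for the wife; the husband offers 0 and keeps 400.
Round 4 (the wife proposes): the husband can get 400 next round, worth 0.58 × 400 = 232 now; the wife offers that and keeps 168.
Round 3 (the husband proposes): the wife can get 168 next round, worth 0.45 × 168 = 75.6 now. The husband offers 75.6 and keeps 400 − 75.6 = 324.4.
Round 2 (the wife proposes): the husband can get 324.4 next round, worth 0.58 × 324.4 = 188.152 now; the wife offers that and keeps 211.848.
Round 1 (the husband proposes): the wife can get 211.848 next round, worth 0.45 × 211.848 = 95.3316 now, so the husband offers 95.3316, keeping 304.6684.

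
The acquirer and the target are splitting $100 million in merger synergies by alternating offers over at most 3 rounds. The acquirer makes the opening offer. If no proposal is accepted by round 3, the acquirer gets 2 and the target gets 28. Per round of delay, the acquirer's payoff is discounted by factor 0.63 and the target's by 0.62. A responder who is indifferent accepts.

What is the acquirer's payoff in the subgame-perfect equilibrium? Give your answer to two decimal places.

By backward induction:
Round 3 (the acquirer proposes): the target gets 28 if talks fail, so the acquirer offers 28 and keeps 72.
Round 2 (the target proposes): the acquirer can get 72 next round, worth 0.63 × 72 = 45.36 now. The target offers 45.36 and keeps 100 − 45.36 = 54.64.
Round 1 (the acquirer proposes): the target can get 54.64 next round, worth 0.62 × 54.64 = 33.8768 now. The acquirer offers 33.8768 and keeps 100 − 33.8768 = 66.1232.

66.12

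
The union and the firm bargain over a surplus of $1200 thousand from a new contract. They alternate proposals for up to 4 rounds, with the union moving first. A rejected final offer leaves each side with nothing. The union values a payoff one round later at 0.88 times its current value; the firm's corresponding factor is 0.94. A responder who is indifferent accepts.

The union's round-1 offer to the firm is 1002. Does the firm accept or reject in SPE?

Reject

Round 4 (the firm proposes): rejection yields 0 for the union; the firm offers 0 and keeps 1200.
Round 3 (the union proposes): the firm can get 1200 next round, worth 0.94 × 1200 = 1128 now; the union offers that and keeps 72.
Round 2 (the firm proposes): the union can get 72 next round, worth 0.88 × 72 = 63.36 now; the firm offers that and keeps 1136.64.
So by rejecting in round 1, the firm gets 1136.64 next round, worth 0.94 × 1136.64 = 1068.4416 now.
Offer 1002 < 1068.4416, so the firm rejects.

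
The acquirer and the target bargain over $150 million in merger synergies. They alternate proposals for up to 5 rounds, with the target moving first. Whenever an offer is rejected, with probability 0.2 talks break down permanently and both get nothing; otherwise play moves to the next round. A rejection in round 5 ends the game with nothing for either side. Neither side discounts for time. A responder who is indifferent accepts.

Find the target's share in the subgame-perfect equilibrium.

110.64

Round 5 (the target proposes): the acquirer will accept anything ≥ 0, so the target offers 0 and keeps 150.
Round 4 (the acquirer proposes): rejecting gives the target an expected 0.8 × 150 = 120; the acquirer offers that and keeps 30.
Round 3 (the target proposes): rejecting gives the acquirer an expected 0.8 × 30 = 24, so the target offers 24, keeping 126.
Round 2 (the acquirer proposes): rejecting gives the target an expected 0.8 × 126 = 100.8; the acquirer offers that and keeps 49.2.
Round 1 (the target proposes): rejecting gives the acquirer an expected 0.8 × 49.2 = 39.36, so the target offers 39.36, keeping 110.64.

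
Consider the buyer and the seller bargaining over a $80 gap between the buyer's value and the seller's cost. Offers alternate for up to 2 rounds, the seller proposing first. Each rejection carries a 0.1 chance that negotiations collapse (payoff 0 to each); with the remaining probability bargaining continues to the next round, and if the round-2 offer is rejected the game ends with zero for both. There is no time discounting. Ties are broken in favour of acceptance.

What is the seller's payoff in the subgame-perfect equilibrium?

By backward induction:
Round 2 (the buyer proposes): rejection yields 0 for the seller; the buyer offers 0 and keeps 80.
Round 1 (the seller proposes): rejecting gives the buyer an expected 0.9 × 80 = 72; the seller offers that and keeps 8.

8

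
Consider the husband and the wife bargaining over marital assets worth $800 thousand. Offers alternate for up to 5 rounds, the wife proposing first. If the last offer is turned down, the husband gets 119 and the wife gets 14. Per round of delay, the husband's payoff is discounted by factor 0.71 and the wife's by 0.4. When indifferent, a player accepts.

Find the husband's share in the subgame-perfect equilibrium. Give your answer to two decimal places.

Round 5 (the wife proposes): the husband gets 119 if talks fail, so the wife offers 119 and keeps 681.
Round 4 (the husband proposes): the wife can get 681 next round, worth 0.4 × 681 = 272.4 now; the husband offers that and keeps 527.6.
Round 3 (the wife proposes): the husband can get 527.6 next round, worth 0.71 × 527.6 = 374.596 now. The wife offers 374.596 and keeps 800 − 374.596 = 425.404.
Round 2 (the husband proposes): the wife can get 425.404 next round, worth 0.4 × 425.404 = 170.1616 now, so the husband offers 170.1616, keeping 629.8384.
Round 1 (the wife proposes): the husband can get 629.8384 next round, worth 0.71 × 629.8384 = 447.185264 now. The wife offers 447.185264 and keeps 800 − 447.185264 = 352.814736.

447.19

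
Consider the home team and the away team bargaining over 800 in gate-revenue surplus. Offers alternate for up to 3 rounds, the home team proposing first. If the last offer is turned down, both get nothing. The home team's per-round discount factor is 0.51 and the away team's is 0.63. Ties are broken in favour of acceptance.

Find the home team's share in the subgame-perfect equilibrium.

Round 3 (the home team proposes): rejection yields 0 for the away team; the home team offers 0 and keeps 800.
Round 2 (the away team proposes): the home team can get 800 next round, worth 0.51 × 800 = 408 now. The away team offers 408 and keeps 800 − 408 = 392.
Round 1 (the home team proposes): the away team can get 392 next round, worth 0.63 × 392 = 246.96 now, so the home team offers 246.96, keeping 553.04.

553.04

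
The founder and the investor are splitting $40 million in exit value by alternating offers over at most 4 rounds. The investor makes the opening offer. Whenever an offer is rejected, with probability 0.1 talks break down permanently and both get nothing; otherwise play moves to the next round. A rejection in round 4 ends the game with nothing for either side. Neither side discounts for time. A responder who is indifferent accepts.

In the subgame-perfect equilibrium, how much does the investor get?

7.24

Round 4 (the founder proposes): rejection yields 0 for the investor; the founder offers 0 and keeps 40.
Round 3 (the investor proposes): rejecting gives the founder an expected 0.9 × 40 = 36, so the investor offers 36, keeping 4.
Round 2 (the founder proposes): rejecting gives the investor an expected 0.9 × 4 = 3.6; the founder offers that and keeps 36.4.
Round 1 (the investor proposes): rejecting gives the founder an expected 0.9 × 36.4 = 32.76; the investor offers that and keeps 7.24.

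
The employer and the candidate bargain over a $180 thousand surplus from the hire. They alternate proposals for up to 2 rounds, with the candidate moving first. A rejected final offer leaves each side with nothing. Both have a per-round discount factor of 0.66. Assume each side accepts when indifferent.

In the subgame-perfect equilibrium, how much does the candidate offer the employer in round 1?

118.8

Solve by backward induction from round 2.
Round 2 (the employer proposes): rejection yields 0 for the candidate; the employer offers 0 and keeps 180.
Round 1 (the candidate proposes): the employer can get 180 next round, worth 0.66 × 180 = 118.8 now. The candidate offers 118.8 and keeps 180 − 118.8 = 61.2.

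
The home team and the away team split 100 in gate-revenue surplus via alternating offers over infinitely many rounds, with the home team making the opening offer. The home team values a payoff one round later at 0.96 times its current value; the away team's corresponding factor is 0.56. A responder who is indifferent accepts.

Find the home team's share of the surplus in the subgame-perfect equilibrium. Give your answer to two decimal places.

95.16

In a stationary SPE each proposer offers the other exactly their discounted continuation value.
If the home team keeps x when proposing and the away team keeps y when proposing, then x = 100 − 0.56y and y = 100 − 0.96x.
Solving: x = 100(1 − 0.56) / (1 − 0.96·0.56) = 44 / 0.4624 ≈ 95.1557.
The away team gets 100 − 95.1557 ≈ 4.8443.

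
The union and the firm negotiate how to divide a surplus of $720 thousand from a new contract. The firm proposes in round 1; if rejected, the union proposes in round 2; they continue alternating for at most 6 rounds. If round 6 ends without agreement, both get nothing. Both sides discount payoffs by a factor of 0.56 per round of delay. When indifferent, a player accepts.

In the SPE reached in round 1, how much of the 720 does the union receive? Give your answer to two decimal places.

Solve by backward induction from round 6.
Round 6 (the union proposes): rejection yields 0 for the firm; the union offers 0 and keeps 720.
Round 5 (the firm proposes): the union can get 720 next round, worth 0.56 × 720 = 403.2 now, so the firm offers 403.2, keeping 316.8.
Round 4 (the union proposes): the firm can get 316.8 next round, worth 0.56 × 316.8 = 177.408 now, so the union offers 177.408, keeping 542.592.
Round 3 (the firm proposes): the union can get 542.592 next round, worth 0.56 × 542.592 = 303.85152 now. The firm offers 303.85152 and keeps 720 − 303.85152 = 416.14848.
Round 2 (the union proposes): the firm can get 416.14848 next round, worth 0.56 × 416.14848 = 233.0431488 now; the union offers that and keeps 486.9568512.
Round 1 (the firm proposes): the union can get 486.9568512 next round, worth 0.56 × 486.9568512 = 272.695836672 now. The firm offers 272.695836672 and keeps 720 − 272.695836672 = 447.304163328.

272.70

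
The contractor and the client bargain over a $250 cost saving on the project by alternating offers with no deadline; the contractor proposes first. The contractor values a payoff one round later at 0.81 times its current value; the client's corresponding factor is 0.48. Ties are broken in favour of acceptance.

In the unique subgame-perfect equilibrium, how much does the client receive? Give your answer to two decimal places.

When the contractor proposes, the client accepts any offer worth at least 0.48 times what the client would get by proposing next round; and vice versa.
This gives x = 250 − 0.48y and y = 250 − 0.81x, where x and y are each side's share when it proposes.
Hence (1 − 0.48·0.81)x = 250(1 − 0.48), i.e. 0.6112·x = 130.
x ≈ 212.6963; the client's share is 250 − x ≈ 37.3037.

37.30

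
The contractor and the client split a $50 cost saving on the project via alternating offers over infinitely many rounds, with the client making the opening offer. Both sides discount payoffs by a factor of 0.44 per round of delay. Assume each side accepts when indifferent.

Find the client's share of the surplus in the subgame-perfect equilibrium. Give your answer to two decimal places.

When the client proposes, the contractor accepts any offer worth at least 0.44 times what the contractor would get by proposing next round; and vice versa.
This gives x = 50 − 0.44y and y = 50 − 0.44x, where x and y are each side's share when it proposes.
Hence (1 − 0.44·0.44)x = 50(1 − 0.44), i.e. 0.8064·x = 28.
x ≈ 34.7222; the contractor's share is 50 − x ≈ 15.2778.

34.72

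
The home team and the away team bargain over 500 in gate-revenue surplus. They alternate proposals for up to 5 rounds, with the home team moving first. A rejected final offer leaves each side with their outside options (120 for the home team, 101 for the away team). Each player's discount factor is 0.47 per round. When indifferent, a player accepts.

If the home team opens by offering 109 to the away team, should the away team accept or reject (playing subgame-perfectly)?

Reject

Round 5 (the home team proposes): the away team gets 101 if talks fail, so the home team offers 101 and keeps 399.
Round 4 (the away team proposes): the home team can get 399 next round, worth 0.47 × 399 = 187.53 now; the away team offers that and keeps 312.47.
Round 3 (the home team proposes): the away team can get 312.47 next round, worth 0.47 × 312.47 = 146.8609 now, so the home team offers 146.8609, keeping 353.1391.
Round 2 (the away team proposes): the home team can get 353.1391 next round, worth 0.47 × 353.1391 = 165.975377 now; the away team offers that and keeps 334.024623.
So by rejecting in round 1, the away team gets 334.024623 next round, worth 0.47 × 334.024623 = 156.99157281 now.
Offer 109 < 156.99157281, so the away team rejects.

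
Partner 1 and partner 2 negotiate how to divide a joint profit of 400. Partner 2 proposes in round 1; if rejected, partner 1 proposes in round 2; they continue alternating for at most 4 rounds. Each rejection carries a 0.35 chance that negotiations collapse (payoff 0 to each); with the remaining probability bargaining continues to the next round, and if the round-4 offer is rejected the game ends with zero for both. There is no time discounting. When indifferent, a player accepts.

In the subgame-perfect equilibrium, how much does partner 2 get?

199.15

Round 4 (partner 1 proposes): partner 2 will accept anything ≥ 0, so partner 1 offers 0 and keeps 400.
Round 3 (partner 2 proposes): rejecting gives partner 1 an expected 0.65 × 400 = 260; partner 2 offers that and keeps 140.
Round 2 (partner 1 proposes): rejecting gives partner 2 an expected 0.65 × 140 = 91; partner 1 offers that and keeps 309.
Round 1 (partner 2 proposes): rejecting gives partner 1 an expected 0.65 × 309 = 200.85. Partner 2 offers 200.85 and keeps 400 − 200.85 = 199.15.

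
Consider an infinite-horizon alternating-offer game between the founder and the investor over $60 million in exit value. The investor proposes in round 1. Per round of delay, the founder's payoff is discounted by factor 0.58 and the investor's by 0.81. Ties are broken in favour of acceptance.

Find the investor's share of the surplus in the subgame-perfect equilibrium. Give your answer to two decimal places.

Let x be the investor's share when the investor proposes and y be the founder's share when the founder proposes.
The founder accepts iff offered ≥ 0.58·y, so x = 60 − 0.58y. Symmetrically y = 60 − 0.81x.
Substituting: x = 60 − 0.58(60 − 0.81x), giving x(1 − 0.81·0.58) = 60(1 − 0.58).
So x = 60 × 0.42 / 0.5302 ≈ 47.5292, and the founder receives 60 − x ≈ 12.4708.

47.53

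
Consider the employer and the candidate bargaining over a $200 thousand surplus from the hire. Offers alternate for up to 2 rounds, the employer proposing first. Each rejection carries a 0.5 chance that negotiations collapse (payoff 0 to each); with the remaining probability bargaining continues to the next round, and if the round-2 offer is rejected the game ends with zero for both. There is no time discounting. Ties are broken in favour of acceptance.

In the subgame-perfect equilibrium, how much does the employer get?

100

Round 2 (the candidate proposes): the employer will accept anything ≥ 0, so the candidate offers 0 and keeps 200.
Round 1 (the employer proposes): rejecting gives the candidate an expected 0.5 × 200 = 100; the employer offers that and keeps 100.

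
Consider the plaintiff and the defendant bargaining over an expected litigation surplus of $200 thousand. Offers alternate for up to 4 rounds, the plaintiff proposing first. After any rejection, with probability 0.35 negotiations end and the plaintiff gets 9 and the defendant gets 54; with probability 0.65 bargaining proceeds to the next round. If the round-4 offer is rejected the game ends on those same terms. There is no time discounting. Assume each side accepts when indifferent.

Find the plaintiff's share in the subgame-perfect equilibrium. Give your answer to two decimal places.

By backward induction:
Round 4 (the defendant proposes): the plaintiff gets 9 if talks fail, so the defendant offers 9 and keeps 191.
Round 3 (the plaintiff proposes): rejecting gives the defendant an expected 0.65 × 191 + 0.35 × 54 = 143.05; the plaintiff offers that and keeps 56.95.
Round 2 (the defendant proposes): rejecting gives the plaintiff an expected 0.65 × 56.95 + 0.35 × 9 = 40.1675. The defendant offers 40.1675 and keeps 200 − 40.1675 = 159.8325.
Round 1 (the plaintiff proposes): rejecting gives the defendant an expected 0.65 × 159.8325 + 0.35 × 54 = 122.791125, so the plaintiff offers 122.791125, keeping 77.208875.

77.21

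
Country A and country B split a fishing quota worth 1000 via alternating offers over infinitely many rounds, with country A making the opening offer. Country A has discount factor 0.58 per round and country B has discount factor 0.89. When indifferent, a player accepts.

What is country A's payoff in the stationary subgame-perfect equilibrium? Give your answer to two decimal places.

227.37

When country A proposes, country B accepts any offer worth at least 0.89 times what country B would get by proposing next round; and vice versa.
This gives x = 1000 − 0.89y and y = 1000 − 0.58x, where x and y are each side's share when it proposes.
Hence (1 − 0.89·0.58)x = 1000(1 − 0.89), i.e. 0.4838·x = 110.
x ≈ 227.3667; country B's share is 1000 − x ≈ 772.6333.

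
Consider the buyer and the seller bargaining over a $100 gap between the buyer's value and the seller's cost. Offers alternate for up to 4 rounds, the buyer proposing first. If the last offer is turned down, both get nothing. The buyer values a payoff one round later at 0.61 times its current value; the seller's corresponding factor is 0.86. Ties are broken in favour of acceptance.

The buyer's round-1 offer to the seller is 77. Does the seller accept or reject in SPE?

Round 4 (the seller proposes): rejection yields 0 for the buyer; the seller offers 0 and keeps 100.
Round 3 (the buyer proposes): the seller can get 100 next round, worth 0.86 × 100 = 86 now; the buyer offers that and keeps 14.
Round 2 (the seller proposes): the buyer can get 14 next round, worth 0.61 × 14 = 8.54 now. The seller offers 8.54 and keeps 100 − 8.54 = 91.46.
So by rejecting in round 1, the seller gets 91.46 next round, worth 0.86 × 91.46 = 78.6556 now.
Offer 77 < 78.6556, so the seller rejects.

Reject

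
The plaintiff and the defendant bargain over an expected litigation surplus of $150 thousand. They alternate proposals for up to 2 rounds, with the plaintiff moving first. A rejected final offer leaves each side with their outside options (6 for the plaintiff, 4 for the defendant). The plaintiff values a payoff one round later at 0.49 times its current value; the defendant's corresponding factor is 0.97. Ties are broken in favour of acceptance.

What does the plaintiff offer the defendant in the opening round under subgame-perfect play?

139.68

Solve by backward induction from round 2.
Round 2 (the defendant proposes): the plaintiff gets 6 if talks fail, so the defendant offers 6 and keeps 144.
Round 1 (the plaintiff proposes): the defendant can get 144 next round, worth 0.97 × 144 = 139.68 now; the plaintiff offers that and keeps 10.32.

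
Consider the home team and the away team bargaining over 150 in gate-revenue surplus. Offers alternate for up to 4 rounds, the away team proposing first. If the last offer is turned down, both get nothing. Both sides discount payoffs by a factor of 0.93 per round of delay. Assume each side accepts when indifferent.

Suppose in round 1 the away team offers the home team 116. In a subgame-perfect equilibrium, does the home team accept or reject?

Reject

Round 4 (the home team proposes): the away team will accept anything ≥ 0, so the home team offers 0 and keeps 150.
Round 3 (the away team proposes): the home team can get 150 next round, worth 0.93 × 150 = 139.5 now. The away team offers 139.5 and keeps 150 − 139.5 = 10.5.
Round 2 (the home team proposes): the away team can get 10.5 next round, worth 0.93 × 10.5 = 9.765 now; the home team offers that and keeps 140.235.
So by rejecting in round 1, the home team gets 140.235 next round, worth 0.93 × 140.235 = 130.41855 now.
Offer 116 < 130.41855, so the home team rejects.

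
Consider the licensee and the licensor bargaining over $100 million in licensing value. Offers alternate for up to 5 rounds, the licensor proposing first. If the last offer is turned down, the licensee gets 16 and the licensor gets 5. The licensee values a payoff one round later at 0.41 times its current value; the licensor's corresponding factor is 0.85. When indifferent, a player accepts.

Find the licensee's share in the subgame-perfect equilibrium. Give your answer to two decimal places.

10.24

Solve by backward induction from round 5.
Round 5 (the licensor proposes): the licensee gets 16 if talks fail, so the licensor offers 16 and keeps 84.
Round 4 (the licensee proposes): the licensor can get 84 next round, worth 0.85 × 84 = 71.4 now; the licensee offers that and keeps 28.6.
Round 3 (the licensor proposes): the licensee can get 28.6 next round, worth 0.41 × 28.6 = 11.726 now; the licensor offers that and keeps 88.274.
Round 2 (the licensee proposes): the licensor can get 88.274 next round, worth 0.85 × 88.274 = 75.0329 now, so the licensee offers 75.0329, keeping 24.9671.
Round 1 (the licensor proposes): the licensee can get 24.9671 next round, worth 0.41 × 24.9671 = 10.236511 now, so the licensor offers 10.236511, keeping 89.763489.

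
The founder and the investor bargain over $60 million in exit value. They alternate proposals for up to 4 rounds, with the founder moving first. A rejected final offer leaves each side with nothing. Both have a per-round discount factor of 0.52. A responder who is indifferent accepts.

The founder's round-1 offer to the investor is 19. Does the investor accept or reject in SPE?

Reject

Round 4 (the investor proposes): rejection yields 0 for the founder; the investor offers 0 and keeps 60.
Round 3 (the founder proposes): the investor can get 60 next round, worth 0.52 × 60 = 31.2 now; the founder offers that and keeps 28.8.
Round 2 (the investor proposes): the founder can get 28.8 next round, worth 0.52 × 28.8 = 14.976 now. The investor offers 14.976 and keeps 60 − 14.976 = 45.024.
So by rejecting in round 1, the investor gets 45.024 next round, worth 0.52 × 45.024 = 23.41248 now.
Offer 19 < 23.41248, so the investor rejects.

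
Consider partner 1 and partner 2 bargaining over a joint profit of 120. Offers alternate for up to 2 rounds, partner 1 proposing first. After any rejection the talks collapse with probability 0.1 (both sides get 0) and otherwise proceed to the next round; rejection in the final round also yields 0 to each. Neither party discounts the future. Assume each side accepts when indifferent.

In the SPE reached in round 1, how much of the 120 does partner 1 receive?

Round 2 (partner 2 proposes): partner 1 will accept anything ≥ 0, so partner 2 offers 0 and keeps 120.
Round 1 (partner 1 proposes): rejecting gives partner 2 an expected 0.9 × 120 = 108, so partner 1 offers 108, keeping 12.

12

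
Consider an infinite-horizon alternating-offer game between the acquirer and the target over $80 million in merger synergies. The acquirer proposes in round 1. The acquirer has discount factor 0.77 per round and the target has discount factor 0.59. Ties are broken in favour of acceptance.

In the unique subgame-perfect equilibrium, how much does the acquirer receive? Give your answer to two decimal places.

60.11

Let x be the acquirer's share when the acquirer proposes and y be the target's share when the target proposes.
The target accepts iff offered ≥ 0.59·y, so x = 80 − 0.59y. Symmetrically y = 80 − 0.77x.
Substituting: x = 80 − 0.59(80 − 0.77x), giving x(1 − 0.77·0.59) = 80(1 − 0.59).
So x = 80 × 0.41 / 0.5457 ≈ 60.1063, and the target receives 80 − x ≈ 19.8937.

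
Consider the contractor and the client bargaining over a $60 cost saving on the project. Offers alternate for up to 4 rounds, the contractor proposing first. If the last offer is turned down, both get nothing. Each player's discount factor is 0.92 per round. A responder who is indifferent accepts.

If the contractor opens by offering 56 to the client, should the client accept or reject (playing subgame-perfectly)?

Accept

Round 4 (the client proposes): the contractor will accept anything ≥ 0, so the client offers 0 and keeps 60.
Round 3 (the contractor proposes): the client can get 60 next round, worth 0.92 × 60 = 55.2 now. The contractor offers 55.2 and keeps 60 − 55.2 = 4.8.
Round 2 (the client proposes): the contractor can get 4.8 next round, worth 0.92 × 4.8 = 4.416 now. The client offers 4.416 and keeps 60 − 4.416 = 55.584.
So by rejecting in round 1, the client gets 55.584 next round, worth 0.92 × 55.584 = 51.13728 now.
Offer 56 ≥ 51.13728, so the client accepts.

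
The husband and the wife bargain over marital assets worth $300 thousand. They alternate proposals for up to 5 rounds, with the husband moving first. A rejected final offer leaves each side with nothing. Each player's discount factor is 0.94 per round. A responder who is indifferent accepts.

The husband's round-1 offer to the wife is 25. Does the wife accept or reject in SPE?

Reject

Round 5 (the husband proposes): rejection yields 0 for the wife; the husband offers 0 and keeps 300.
Round 4 (the wife proposes): the husband can get 300 next round, worth 0.94 × 300 = 282 now. The wife offers 282 and keeps 300 − 282 = 18.
Round 3 (the husband proposes): the wife can get 18 next round, worth 0.94 × 18 = 16.92 now. The husband offers 16.92 and keeps 300 − 16.92 = 283.08.
Round 2 (the wife proposes): the husband can get 283.08 next round, worth 0.94 × 283.08 = 266.0952 now, so the wife offers 266.0952, keeping 33.9048.
So by rejecting in round 1, the wife gets 33.9048 next round, worth 0.94 × 33.9048 = 31.870512 now.
Offer 25 < 31.870512, so the wife rejects.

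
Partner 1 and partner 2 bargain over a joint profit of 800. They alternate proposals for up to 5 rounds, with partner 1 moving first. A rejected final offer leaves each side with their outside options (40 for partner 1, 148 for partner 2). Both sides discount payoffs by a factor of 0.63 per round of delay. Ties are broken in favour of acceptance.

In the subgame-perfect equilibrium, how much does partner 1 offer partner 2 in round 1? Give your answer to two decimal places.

Round 5 (partner 1 proposes): partner 2 gets 148 if talks fail, so partner 1 offers 148 and keeps 652.
Round 4 (partner 2 proposes): partner 1 can get 652 next round, worth 0.63 × 652 = 410.76 now. Partner 2 offers 410.76 and keeps 800 − 410.76 = 389.24.
Round 3 (partner 1 proposes): partner 2 can get 389.24 next round, worth 0.63 × 389.24 = 245.2212 now; partner 1 offers that and keeps 554.7788.
Round 2 (partner 2 proposes): partner 1 can get 554.7788 next round, worth 0.63 × 554.7788 = 349.510644 now. Partner 2 offers 349.510644 and keeps 800 − 349.510644 = 450.489356.
Round 1 (partner 1 proposes): partner 2 can get 450.489356 next round, worth 0.63 × 450.489356 = 283.80829428 now; partner 1 offers that and keeps 516.19170572.

283.81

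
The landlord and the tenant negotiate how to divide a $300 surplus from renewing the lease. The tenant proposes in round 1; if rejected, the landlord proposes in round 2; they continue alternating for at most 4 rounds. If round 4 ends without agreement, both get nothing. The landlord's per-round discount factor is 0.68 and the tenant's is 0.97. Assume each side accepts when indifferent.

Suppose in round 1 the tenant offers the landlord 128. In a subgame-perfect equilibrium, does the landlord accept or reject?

Round 4 (the landlord proposes): rejection yields 0 for the tenant; the landlord offers 0 and keeps 300.
Round 3 (the tenant proposes): the landlord can get 300 next round, worth 0.68 × 300 = 204 now. The tenant offers 204 and keeps 300 − 204 = 96.
Round 2 (the landlord proposes): the tenant can get 96 next round, worth 0.97 × 96 = 93.12 now. The landlord offers 93.12 and keeps 300 − 93.12 = 206.88.
So by rejecting in round 1, the landlord gets 206.88 next round, worth 0.68 × 206.88 = 140.6784 now.
Offer 128 < 140.6784, so the landlord rejects.

Reject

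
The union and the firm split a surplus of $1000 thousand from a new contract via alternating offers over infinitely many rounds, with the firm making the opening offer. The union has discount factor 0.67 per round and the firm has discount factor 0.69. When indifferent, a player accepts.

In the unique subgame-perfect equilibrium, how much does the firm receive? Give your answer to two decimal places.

613.73

In a stationary SPE each proposer offers the other exactly their discounted continuation value.
If the firm keeps x when proposing and the union keeps y when proposing, then x = 1000 − 0.67y and y = 1000 − 0.69x.
Solving: x = 1000(1 − 0.67) / (1 − 0.69·0.67) = 330 / 0.5377 ≈ 613.7251.
The union gets 1000 − 613.7251 ≈ 386.2749.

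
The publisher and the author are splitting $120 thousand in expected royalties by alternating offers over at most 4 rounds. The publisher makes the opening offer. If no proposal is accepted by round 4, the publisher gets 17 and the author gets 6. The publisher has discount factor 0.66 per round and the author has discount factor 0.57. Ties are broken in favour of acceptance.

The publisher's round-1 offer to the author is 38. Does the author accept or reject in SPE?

Reject

Round 4 (the author proposes): the publisher gets 17 if talks fail, so the author offers 17 and keeps 103.
Round 3 (the publisher proposes): the author can get 103 next round, worth 0.57 × 103 = 58.71 now, so the publisher offers 58.71, keeping 61.29.
Round 2 (the author proposes): the publisher can get 61.29 next round, worth 0.66 × 61.29 = 40.4514 now, so the author offers 40.4514, keeping 79.5486.
So by rejecting in round 1, the author gets 79.5486 next round, worth 0.57 × 79.5486 = 45.342702 now.
Offer 38 < 45.342702, so the author rejects.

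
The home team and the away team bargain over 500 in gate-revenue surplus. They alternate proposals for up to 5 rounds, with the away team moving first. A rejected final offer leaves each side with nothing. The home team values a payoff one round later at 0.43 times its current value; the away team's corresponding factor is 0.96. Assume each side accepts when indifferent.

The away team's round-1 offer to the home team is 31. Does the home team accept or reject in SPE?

Accept

Work out the home team's continuation value if the offer is rejected.
Round 5 (the away team proposes): the home team will accept anything ≥ 0, so the away team offers 0 and keeps 500.
Round 4 (the home team proposes): the away team can get 500 next round, worth 0.96 × 500 = 480 now, so the home team offers 480, keeping 20.
Round 3 (the away team proposes): the home team can get 20 next round, worth 0.43 × 20 = 8.6 now, so the away team offers 8.6, keeping 491.4.
Round 2 (the home team proposes): the away team can get 491.4 next round, worth 0.96 × 491.4 = 471.744 now; the home team offers that and keeps 28.256.
So by rejecting in round 1, the home team gets 28.256 next round, worth 0.43 × 28.256 = 12.15008 now.
Offer 31 ≥ 12.15008, so the home team accepts.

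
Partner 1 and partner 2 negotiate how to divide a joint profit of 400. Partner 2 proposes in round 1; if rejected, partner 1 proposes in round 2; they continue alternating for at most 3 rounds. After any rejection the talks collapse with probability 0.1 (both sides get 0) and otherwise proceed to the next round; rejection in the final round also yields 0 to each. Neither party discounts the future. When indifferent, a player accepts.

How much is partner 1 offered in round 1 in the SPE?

Round 3 (partner 2 proposes): rejection yields 0 for partner 1; partner 2 offers 0 and keeps 400.
Round 2 (partner 1 proposes): rejecting gives partner 2 an expected 0.9 × 400 = 360, so partner 1 offers 360, keeping 40.
Round 1 (partner 2 proposes): rejecting gives partner 1 an expected 0.9 × 40 = 36, so partner 2 offers 36, keeping 364.

36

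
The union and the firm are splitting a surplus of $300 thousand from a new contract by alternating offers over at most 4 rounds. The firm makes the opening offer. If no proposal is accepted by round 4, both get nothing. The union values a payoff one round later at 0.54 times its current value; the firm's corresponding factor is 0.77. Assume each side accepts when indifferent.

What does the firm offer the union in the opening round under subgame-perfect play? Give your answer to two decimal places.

Round 4 (the union proposes): the firm will accept anything ≥ 0, so the union offers 0 and keeps 300.
Round 3 (the firm proposes): the union can get 300 next round, worth 0.54 × 300 = 162 now; the firm offers that and keeps 138.
Round 2 (the union proposes): the firm can get 138 next round, worth 0.77 × 138 = 106.26 now, so the union offers 106.26, keeping 193.74.
Round 1 (the firm proposes): the union can get 193.74 next round, worth 0.54 × 193.74 = 104.6196 now; the firm offers that and keeps 195.3804.

104.62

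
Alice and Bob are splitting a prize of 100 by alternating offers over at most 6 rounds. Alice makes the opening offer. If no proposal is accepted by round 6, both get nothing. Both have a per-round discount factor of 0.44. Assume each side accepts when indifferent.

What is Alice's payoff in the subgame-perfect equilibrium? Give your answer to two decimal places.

Round 6 (Bob proposes): rejection yields 0 for Alice; Bob offers 0 and keeps 100.
Round 5 (Alice proposes): Bob can get 100 next round, worth 0.44 × 100 = 44 now; Alice offers that and keeps 56.
Round 4 (Bob proposes): Alice can get 56 next round, worth 0.44 × 56 = 24.64 now. Bob offers 24.64 and keeps 100 − 24.64 = 75.36.
Round 3 (Alice proposes): Bob can get 75.36 next round, worth 0.44 × 75.36 = 33.1584 now. Alice offers 33.1584 and keeps 100 − 33.1584 = 66.8416.
Round 2 (Bob proposes): Alice can get 66.8416 next round, worth 0.44 × 66.8416 = 29.410304 now; Bob offers that and keeps 70.589696.
Round 1 (Alice proposes): Bob can get 70.589696 next round, worth 0.44 × 70.589696 = 31.05946624 now. Alice offers 31.05946624 and keeps 100 − 31.05946624 = 68.94053376.

68.94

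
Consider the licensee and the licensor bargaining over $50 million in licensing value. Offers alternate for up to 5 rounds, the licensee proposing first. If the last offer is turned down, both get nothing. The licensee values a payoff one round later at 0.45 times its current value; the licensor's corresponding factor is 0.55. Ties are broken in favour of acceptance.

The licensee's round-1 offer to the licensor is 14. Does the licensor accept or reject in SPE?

Round 5 (the licensee proposes): the licensor will accept anything ≥ 0, so the licensee offers 0 and keeps 50.
Round 4 (the licensor proposes): the licensee can get 50 next round, worth 0.45 × 50 = 22.5 now; the licensor offers that and keeps 27.5.
Round 3 (the licensee proposes): the licensor can get 27.5 next round, worth 0.55 × 27.5 = 15.125 now, so the licensee offers 15.125, keeping 34.875.
Round 2 (the licensor proposes): the licensee can get 34.875 next round, worth 0.45 × 34.875 = 15.69375 now, so the licensor offers 15.69375, keeping 34.30625.
So by rejecting in round 1, the licensor gets 34.30625 next round, worth 0.55 × 34.30625 = 18.8684375 now.
Offer 14 < 18.8684375, so the licensor rejects.

Reject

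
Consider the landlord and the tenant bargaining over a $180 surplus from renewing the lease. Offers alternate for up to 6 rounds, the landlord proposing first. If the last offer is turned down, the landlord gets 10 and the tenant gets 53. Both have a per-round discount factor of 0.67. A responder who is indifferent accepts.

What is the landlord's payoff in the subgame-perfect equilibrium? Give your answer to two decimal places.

Solve by backward induction from round 6.
Round 6 (the tenant proposes): the landlord gets 10 if talks fail, so the tenant offers 10 and keeps 170.
Round 5 (the landlord proposes): the tenant can get 170 next round, worth 0.67 × 170 = 113.9 now; the landlord offers that and keeps 66.1.
Round 4 (the tenant proposes): the landlord can get 66.1 next round, worth 0.67 × 66.1 = 44.287 now, so the tenant offers 44.287, keeping 135.713.
Round 3 (the landlord proposes): the tenant can get 135.713 next round, worth 0.67 × 135.713 = 90.92771 now; the landlord offers that and keeps 89.07229.
Round 2 (the tenant proposes): the landlord can get 89.07229 next round, worth 0.67 × 89.07229 = 59.6784343 now. The tenant offers 59.6784343 and keeps 180 − 59.6784343 = 120.3215657.
Round 1 (the landlord proposes): the tenant can get 120.3215657 next round, worth 0.67 × 120.3215657 = 80.615449019 now; the landlord offers that and keeps 99.384550981.

99.38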